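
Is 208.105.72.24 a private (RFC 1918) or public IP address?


RFC 1918 private ranges:
  10.0.0.0/8 (10.0.0.0 - 10.255.255.255)
  172.16.0.0/12 (172.16.0.0 - 172.31.255.255)
  192.168.0.0/16 (192.168.0.0 - 192.168.255.255)
Public (not in any RFC 1918 range)


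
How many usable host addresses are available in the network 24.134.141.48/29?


Host bits = 32 - 29 = 3
Total addresses = 2^3 = 8
Usable = total - 2 (network and broadcast)
Usable hosts: 6


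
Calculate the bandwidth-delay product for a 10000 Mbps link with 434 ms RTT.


BDP = bandwidth * RTT
= 10000 Mbps * 434 ms
= 10000 * 1e6 * 434 / 1000 bits
= 4340000000 bits
= 542500000 bytes
= 529785.1562 KB
BDP = 4340000000 bits (542500000 bytes)


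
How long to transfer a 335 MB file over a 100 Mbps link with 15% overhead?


Effective throughput = 100 * (1 - 15/100) = 85 Mbps
File size in Mb = 335 * 8 = 2680 Mb
Time = 2680 / 85
Time = 31.5294 seconds


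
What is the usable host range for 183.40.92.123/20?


Network: 183.40.80.0
Broadcast: 183.40.95.255
First usable = network + 1
Last usable = broadcast - 1
Range: 183.40.80.1 to 183.40.95.254


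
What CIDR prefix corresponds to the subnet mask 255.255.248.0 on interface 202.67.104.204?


Binary: 11111111.11111111.11111000.00000000
Count leading 1s
Prefix: /21


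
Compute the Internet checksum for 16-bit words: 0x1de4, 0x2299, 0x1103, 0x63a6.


Sum all words (with carry folding):
+ 0x1de4 = 0x1de4
+ 0x2299 = 0x407d
+ 0x1103 = 0x5180
+ 0x63a6 = 0xb526
One's complement: ~0xb526
Checksum = 0x4ad9


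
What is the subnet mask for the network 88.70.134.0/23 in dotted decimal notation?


/23 means 23 network bits, 9 host bits
Binary: 11111111111111111111111000000000
Mask: 255.255.254.0


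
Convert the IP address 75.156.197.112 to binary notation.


75 = 01001011
156 = 10011100
197 = 11000101
112 = 01110000
Binary: 01001011.10011100.11000101.01110000


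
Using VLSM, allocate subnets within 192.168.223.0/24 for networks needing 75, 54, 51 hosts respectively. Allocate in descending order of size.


75 hosts -> /25 (126 usable): 192.168.223.0/25
54 hosts -> /26 (62 usable): 192.168.223.128/26
51 hosts -> /26 (62 usable): 192.168.223.192/26
Allocation: 192.168.223.0/25 (75 hosts, 126 usable); 192.168.223.128/26 (54 hosts, 62 usable); 192.168.223.192/26 (51 hosts, 62 usable)


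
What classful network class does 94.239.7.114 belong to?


First octet: 94
Binary: 01011110
0xxxxxxx -> Class A (1-126)
Class A, default mask 255.0.0.0 (/8)


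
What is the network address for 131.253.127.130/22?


IP:   10000011.11111101.01111111.10000010
Mask: 11111111.11111111.11111100.00000000
AND operation:
Net:  10000011.11111101.01111100.00000000
Network: 131.253.124.0/22


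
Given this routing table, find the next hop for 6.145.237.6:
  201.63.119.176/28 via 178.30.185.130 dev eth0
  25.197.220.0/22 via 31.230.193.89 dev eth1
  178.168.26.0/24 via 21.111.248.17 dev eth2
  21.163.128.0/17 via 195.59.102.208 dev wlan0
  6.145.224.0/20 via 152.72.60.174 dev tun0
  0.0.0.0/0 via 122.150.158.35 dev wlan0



Longest prefix match for 6.145.237.6:
  /28 201.63.119.176: no
  /22 25.197.220.0: no
  /24 178.168.26.0: no
  /17 21.163.128.0: no
  /20 6.145.224.0: MATCH
  /0 0.0.0.0: MATCH
Selected: next-hop 152.72.60.174 via tun0 (matched /20)


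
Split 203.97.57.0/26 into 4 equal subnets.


New prefix = 26 + 2 = 28
Each subnet has 16 addresses
  203.97.57.0/28
  203.97.57.16/28
  203.97.57.32/28
  203.97.57.48/28
Subnets: 203.97.57.0/28, 203.97.57.16/28, 203.97.57.32/28, 203.97.57.48/28


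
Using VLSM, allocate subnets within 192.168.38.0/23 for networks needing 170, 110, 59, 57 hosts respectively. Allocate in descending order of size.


170 hosts -> /24 (254 usable): 192.168.38.0/24
110 hosts -> /25 (126 usable): 192.168.39.0/25
59 hosts -> /26 (62 usable): 192.168.39.128/26
57 hosts -> /26 (62 usable): 192.168.39.192/26
Allocation: 192.168.38.0/24 (170 hosts, 254 usable); 192.168.39.0/25 (110 hosts, 126 usable); 192.168.39.128/26 (59 hosts, 62 usable); 192.168.39.192/26 (57 hosts, 62 usable)


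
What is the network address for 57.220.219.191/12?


IP:   00111001.11011100.11011011.10111111
Mask: 11111111.11110000.00000000.00000000
AND operation:
Net:  00111001.11010000.00000000.00000000
Network: 57.208.0.0/12


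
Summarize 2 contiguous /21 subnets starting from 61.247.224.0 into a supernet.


Original prefix: /21
Number of subnets: 2 = 2^1
New prefix = 21 - 1 = 20
Supernet: 61.247.224.0/20


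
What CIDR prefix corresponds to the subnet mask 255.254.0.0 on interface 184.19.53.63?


Binary: 11111111.11111110.00000000.00000000
Count leading 1s
Prefix: /15


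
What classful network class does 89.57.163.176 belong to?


First octet: 89
Binary: 01011001
0xxxxxxx -> Class A (1-126)
Class A, default mask 255.0.0.0 (/8)


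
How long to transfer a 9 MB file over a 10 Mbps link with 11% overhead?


Effective throughput = 10 * (1 - 11/100) = 8.9 Mbps
File size in Mb = 9 * 8 = 72 Mb
Time = 72 / 8.9
Time = 8.0899 seconds


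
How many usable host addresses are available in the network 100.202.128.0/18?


Host bits = 32 - 18 = 14
Total addresses = 2^14 = 16384
Usable = total - 2 (network and broadcast)
Usable hosts: 16382


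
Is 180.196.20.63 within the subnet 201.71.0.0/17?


Subnet network: 201.71.0.0
Test IP AND mask: 180.196.0.0
No, 180.196.20.63 is not in 201.71.0.0/17


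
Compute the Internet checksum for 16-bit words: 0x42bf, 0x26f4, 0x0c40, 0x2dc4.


Sum all words (with carry folding):
+ 0x42bf = 0x42bf
+ 0x26f4 = 0x69b3
+ 0x0c40 = 0x75f3
+ 0x2dc4 = 0xa3b7
One's complement: ~0xa3b7
Checksum = 0x5c48


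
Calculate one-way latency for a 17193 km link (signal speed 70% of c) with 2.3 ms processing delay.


Speed = 0.7 * 3e5 km/s = 210000 km/s
Propagation delay = 17193 / 210000 = 0.0819 s = 81.8714 ms
Processing delay = 2.3 ms
Total one-way latency = 84.1714 ms


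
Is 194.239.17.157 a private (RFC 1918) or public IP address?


RFC 1918 private ranges:
  10.0.0.0/8 (10.0.0.0 - 10.255.255.255)
  172.16.0.0/12 (172.16.0.0 - 172.31.255.255)
  192.168.0.0/16 (192.168.0.0 - 192.168.255.255)
Public (not in any RFC 1918 range)


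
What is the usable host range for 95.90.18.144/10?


Network: 95.64.0.0
Broadcast: 95.127.255.255
First usable = network + 1
Last usable = broadcast - 1
Range: 95.64.0.1 to 95.127.255.254


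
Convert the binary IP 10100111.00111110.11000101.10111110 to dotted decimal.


10100111 = 167
00111110 = 62
11000101 = 197
10111110 = 190
IP: 167.62.197.190


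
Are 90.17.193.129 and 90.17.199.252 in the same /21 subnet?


Mask: 255.255.248.0
90.17.193.129 AND mask = 90.17.192.0
90.17.199.252 AND mask = 90.17.192.0
Yes, same subnet (90.17.192.0)


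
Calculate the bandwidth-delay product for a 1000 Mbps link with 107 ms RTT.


BDP = bandwidth * RTT
= 1000 Mbps * 107 ms
= 1000 * 1e6 * 107 / 1000 bits
= 107000000 bits
= 13375000 bytes
= 13061.5234 KB
BDP = 107000000 bits (13375000 bytes)


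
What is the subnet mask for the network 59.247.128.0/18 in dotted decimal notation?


/18 means 18 network bits, 14 host bits
Binary: 11111111111111111100000000000000
Mask: 255.255.192.0


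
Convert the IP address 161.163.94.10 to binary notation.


161 = 10100001
163 = 10100011
94 = 01011110
10 = 00001010
Binary: 10100001.10100011.01011110.00001010


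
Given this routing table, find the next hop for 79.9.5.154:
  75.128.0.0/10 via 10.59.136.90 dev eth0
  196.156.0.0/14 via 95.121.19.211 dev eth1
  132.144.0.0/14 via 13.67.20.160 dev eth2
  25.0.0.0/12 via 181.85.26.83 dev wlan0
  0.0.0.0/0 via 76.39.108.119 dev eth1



Longest prefix match for 79.9.5.154:
  /10 75.128.0.0: no
  /14 196.156.0.0: no
  /14 132.144.0.0: no
  /12 25.0.0.0: no
  /0 0.0.0.0: MATCH
Selected: next-hop 76.39.108.119 via eth1 (matched /0)


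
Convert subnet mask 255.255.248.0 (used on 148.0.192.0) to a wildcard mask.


Subnet mask: 255.255.248.0
Wildcard = 255.255.255.255 - subnet mask
255 - 255 = 0
255 - 255 = 0
255 - 248 = 7
255 - 0 = 255
Wildcard: 0.0.7.255


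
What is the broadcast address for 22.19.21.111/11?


Network: 22.0.0.0/11
Host bits = 21
Set all host bits to 1:
Broadcast: 22.31.255.255


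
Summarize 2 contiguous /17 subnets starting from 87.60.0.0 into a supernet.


Original prefix: /17
Number of subnets: 2 = 2^1
New prefix = 17 - 1 = 16
Supernet: 87.60.0.0/16


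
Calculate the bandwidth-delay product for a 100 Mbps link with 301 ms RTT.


BDP = bandwidth * RTT
= 100 Mbps * 301 ms
= 100 * 1e6 * 301 / 1000 bits
= 30100000 bits
= 3762500 bytes
= 3674.3164 KB
BDP = 30100000 bits (3762500 bytes)


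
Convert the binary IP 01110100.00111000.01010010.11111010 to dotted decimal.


01110100 = 116
00111000 = 56
01010010 = 82
11111010 = 250
IP: 116.56.82.250


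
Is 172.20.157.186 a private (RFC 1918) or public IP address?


RFC 1918 private ranges:
  10.0.0.0/8 (10.0.0.0 - 10.255.255.255)
  172.16.0.0/12 (172.16.0.0 - 172.31.255.255)
  192.168.0.0/16 (192.168.0.0 - 192.168.255.255)
Private (in 172.16.0.0/12)


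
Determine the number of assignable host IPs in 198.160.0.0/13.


Host bits = 32 - 13 = 19
Total addresses = 2^19 = 524288
Usable = total - 2 (network and broadcast)
Usable hosts: 524286


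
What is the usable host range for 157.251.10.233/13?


Network: 157.248.0.0
Broadcast: 157.255.255.255
First usable = network + 1
Last usable = broadcast - 1
Range: 157.248.0.1 to 157.255.255.254


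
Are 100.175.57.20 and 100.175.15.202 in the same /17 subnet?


Mask: 255.255.128.0
100.175.57.20 AND mask = 100.175.0.0
100.175.15.202 AND mask = 100.175.0.0
Yes, same subnet (100.175.0.0)


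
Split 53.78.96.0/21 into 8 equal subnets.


New prefix = 21 + 3 = 24
Each subnet has 256 addresses
  53.78.96.0/24
  53.78.97.0/24
  53.78.98.0/24
  53.78.99.0/24
  53.78.100.0/24
  53.78.101.0/24
  53.78.102.0/24
  53.78.103.0/24
Subnets: 53.78.96.0/24, 53.78.97.0/24, 53.78.98.0/24, 53.78.99.0/24, 53.78.100.0/24, 53.78.101.0/24, 53.78.102.0/24, 53.78.103.0/24


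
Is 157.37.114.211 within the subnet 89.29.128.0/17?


Subnet network: 89.29.128.0
Test IP AND mask: 157.37.0.0
No, 157.37.114.211 is not in 89.29.128.0/17


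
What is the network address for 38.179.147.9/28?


IP:   00100110.10110011.10010011.00001001
Mask: 11111111.11111111.11111111.11110000
AND operation:
Net:  00100110.10110011.10010011.00000000
Network: 38.179.147.0/28


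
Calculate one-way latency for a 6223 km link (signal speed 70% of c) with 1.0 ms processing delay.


Speed = 0.7 * 3e5 km/s = 210000 km/s
Propagation delay = 6223 / 210000 = 0.0296 s = 29.6333 ms
Processing delay = 1.0 ms
Total one-way latency = 30.6333 ms


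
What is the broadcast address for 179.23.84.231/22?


Network: 179.23.84.0/22
Host bits = 10
Set all host bits to 1:
Broadcast: 179.23.87.255


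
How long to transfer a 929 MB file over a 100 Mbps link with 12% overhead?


Effective throughput = 100 * (1 - 12/100) = 88 Mbps
File size in Mb = 929 * 8 = 7432 Mb
Time = 7432 / 88
Time = 84.4545 seconds


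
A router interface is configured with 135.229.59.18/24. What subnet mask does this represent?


/24 means 24 network bits, 8 host bits
Binary: 11111111111111111111111100000000
Mask: 255.255.255.0


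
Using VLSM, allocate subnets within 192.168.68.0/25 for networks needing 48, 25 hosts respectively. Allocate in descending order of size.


48 hosts -> /26 (62 usable): 192.168.68.0/26
25 hosts -> /27 (30 usable): 192.168.68.64/27
Allocation: 192.168.68.0/26 (48 hosts, 62 usable); 192.168.68.64/27 (25 hosts, 30 usable)


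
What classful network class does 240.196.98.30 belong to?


First octet: 240
Binary: 11110000
1111xxxx -> Class E (240-255)
Class E (reserved), default mask N/A


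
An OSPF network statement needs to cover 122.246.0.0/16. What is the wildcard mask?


Subnet mask: 255.255.0.0
Wildcard = 255.255.255.255 - subnet mask
255 - 255 = 0
255 - 255 = 0
255 - 0 = 255
255 - 0 = 255
Wildcard: 0.0.255.255


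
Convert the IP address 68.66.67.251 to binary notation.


68 = 01000100
66 = 01000010
67 = 01000011
251 = 11111011
Binary: 01000100.01000010.01000011.11111011


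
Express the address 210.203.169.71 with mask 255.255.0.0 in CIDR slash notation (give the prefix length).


Binary: 11111111.11111111.00000000.00000000
Count leading 1s
Prefix: /16


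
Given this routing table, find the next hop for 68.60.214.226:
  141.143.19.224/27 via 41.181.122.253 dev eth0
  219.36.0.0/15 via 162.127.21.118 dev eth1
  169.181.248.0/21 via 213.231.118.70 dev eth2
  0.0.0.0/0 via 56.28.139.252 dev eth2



Longest prefix match for 68.60.214.226:
  /27 141.143.19.224: no
  /15 219.36.0.0: no
  /21 169.181.248.0: no
  /0 0.0.0.0: MATCH
Selected: next-hop 56.28.139.252 via eth2 (matched /0)


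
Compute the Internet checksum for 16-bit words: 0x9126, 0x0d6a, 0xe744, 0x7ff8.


Sum all words (with carry folding):
+ 0x9126 = 0x9126
+ 0x0d6a = 0x9e90
+ 0xe744 = 0x85d5
+ 0x7ff8 = 0x05ce
One's complement: ~0x05ce
Checksum = 0xfa31


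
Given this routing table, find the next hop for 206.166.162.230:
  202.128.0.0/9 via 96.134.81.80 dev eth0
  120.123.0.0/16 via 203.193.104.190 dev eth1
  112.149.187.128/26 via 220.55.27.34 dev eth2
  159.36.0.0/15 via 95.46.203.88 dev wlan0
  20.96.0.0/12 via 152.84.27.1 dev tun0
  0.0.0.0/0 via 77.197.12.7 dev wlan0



Longest prefix match for 206.166.162.230:
  /9 202.128.0.0: no
  /16 120.123.0.0: no
  /26 112.149.187.128: no
  /15 159.36.0.0: no
  /12 20.96.0.0: no
  /0 0.0.0.0: MATCH
Selected: next-hop 77.197.12.7 via wlan0 (matched /0)


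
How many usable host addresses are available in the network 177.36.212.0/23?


Host bits = 32 - 23 = 9
Total addresses = 2^9 = 512
Usable = total - 2 (network and broadcast)
Usable hosts: 510


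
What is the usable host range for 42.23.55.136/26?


Network: 42.23.55.128
Broadcast: 42.23.55.191
First usable = network + 1
Last usable = broadcast - 1
Range: 42.23.55.129 to 42.23.55.190


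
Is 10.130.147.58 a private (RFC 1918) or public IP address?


RFC 1918 private ranges:
  10.0.0.0/8 (10.0.0.0 - 10.255.255.255)
  172.16.0.0/12 (172.16.0.0 - 172.31.255.255)
  192.168.0.0/16 (192.168.0.0 - 192.168.255.255)
Private (in 10.0.0.0/8)


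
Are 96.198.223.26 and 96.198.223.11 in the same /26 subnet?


Mask: 255.255.255.192
96.198.223.26 AND mask = 96.198.223.0
96.198.223.11 AND mask = 96.198.223.0
Yes, same subnet (96.198.223.0)


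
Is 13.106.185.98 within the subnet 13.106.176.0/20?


Subnet network: 13.106.176.0
Test IP AND mask: 13.106.176.0
Yes, 13.106.185.98 is in 13.106.176.0/20


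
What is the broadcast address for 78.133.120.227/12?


Network: 78.128.0.0/12
Host bits = 20
Set all host bits to 1:
Broadcast: 78.143.255.255


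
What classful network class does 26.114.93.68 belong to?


First octet: 26
Binary: 00011010
0xxxxxxx -> Class A (1-126)
Class A, default mask 255.0.0.0 (/8)


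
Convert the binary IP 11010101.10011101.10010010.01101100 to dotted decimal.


11010101 = 213
10011101 = 157
10010010 = 146
01101100 = 108
IP: 213.157.146.108


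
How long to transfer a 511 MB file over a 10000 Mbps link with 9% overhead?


Effective throughput = 10000 * (1 - 9/100) = 9100 Mbps
File size in Mb = 511 * 8 = 4088 Mb
Time = 4088 / 9100
Time = 0.4492 seconds


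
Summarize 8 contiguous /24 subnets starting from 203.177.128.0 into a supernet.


Original prefix: /24
Number of subnets: 8 = 2^3
New prefix = 24 - 3 = 21
Supernet: 203.177.128.0/21


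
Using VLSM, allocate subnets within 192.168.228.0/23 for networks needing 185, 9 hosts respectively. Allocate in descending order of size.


185 hosts -> /24 (254 usable): 192.168.228.0/24
9 hosts -> /28 (14 usable): 192.168.229.0/28
Allocation: 192.168.228.0/24 (185 hosts, 254 usable); 192.168.229.0/28 (9 hosts, 14 usable)


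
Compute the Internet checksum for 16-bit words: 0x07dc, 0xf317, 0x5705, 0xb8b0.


Sum all words (with carry folding):
+ 0x07dc = 0x07dc
+ 0xf317 = 0xfaf3
+ 0x5705 = 0x51f9
+ 0xb8b0 = 0x0aaa
One's complement: ~0x0aaa
Checksum = 0xf555


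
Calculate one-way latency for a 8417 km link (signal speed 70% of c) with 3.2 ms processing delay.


Speed = 0.7 * 3e5 km/s = 210000 km/s
Propagation delay = 8417 / 210000 = 0.0401 s = 40.081 ms
Processing delay = 3.2 ms
Total one-way latency = 43.281 ms


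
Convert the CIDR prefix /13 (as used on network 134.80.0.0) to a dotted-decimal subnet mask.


/13 means 13 network bits, 19 host bits
Binary: 11111111111110000000000000000000
Mask: 255.248.0.0


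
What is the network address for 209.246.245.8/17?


IP:   11010001.11110110.11110101.00001000
Mask: 11111111.11111111.10000000.00000000
AND operation:
Net:  11010001.11110110.10000000.00000000
Network: 209.246.128.0/17


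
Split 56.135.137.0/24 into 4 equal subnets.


New prefix = 24 + 2 = 26
Each subnet has 64 addresses
  56.135.137.0/26
  56.135.137.64/26
  56.135.137.128/26
  56.135.137.192/26
Subnets: 56.135.137.0/26, 56.135.137.64/26, 56.135.137.128/26, 56.135.137.192/26


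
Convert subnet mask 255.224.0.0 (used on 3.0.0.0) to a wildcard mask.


Subnet mask: 255.224.0.0
Wildcard = 255.255.255.255 - subnet mask
255 - 255 = 0
255 - 224 = 31
255 - 0 = 255
255 - 0 = 255
Wildcard: 0.31.255.255


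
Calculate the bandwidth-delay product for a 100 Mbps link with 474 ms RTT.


BDP = bandwidth * RTT
= 100 Mbps * 474 ms
= 100 * 1e6 * 474 / 1000 bits
= 47400000 bits
= 5925000 bytes
= 5786.1328 KB
BDP = 47400000 bits (5925000 bytes)


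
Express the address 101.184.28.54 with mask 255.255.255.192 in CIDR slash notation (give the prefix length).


Binary: 11111111.11111111.11111111.11000000
Count leading 1s
Prefix: /26


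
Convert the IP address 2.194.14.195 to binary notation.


2 = 00000010
194 = 11000010
14 = 00001110
195 = 11000011
Binary: 00000010.11000010.00001110.11000011


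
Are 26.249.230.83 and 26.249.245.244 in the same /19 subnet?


Mask: 255.255.224.0
26.249.230.83 AND mask = 26.249.224.0
26.249.245.244 AND mask = 26.249.224.0
Yes, same subnet (26.249.224.0)


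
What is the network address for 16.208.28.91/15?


IP:   00010000.11010000.00011100.01011011
Mask: 11111111.11111110.00000000.00000000
AND operation:
Net:  00010000.11010000.00000000.00000000
Network: 16.208.0.0/15


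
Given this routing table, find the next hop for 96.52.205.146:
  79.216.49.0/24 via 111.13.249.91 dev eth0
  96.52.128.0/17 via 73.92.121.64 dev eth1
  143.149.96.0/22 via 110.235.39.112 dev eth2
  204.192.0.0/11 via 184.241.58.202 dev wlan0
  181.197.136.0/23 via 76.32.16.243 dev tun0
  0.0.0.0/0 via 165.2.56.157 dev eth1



Longest prefix match for 96.52.205.146:
  /24 79.216.49.0: no
  /17 96.52.128.0: MATCH
  /22 143.149.96.0: no
  /11 204.192.0.0: no
  /23 181.197.136.0: no
  /0 0.0.0.0: MATCH
Selected: next-hop 73.92.121.64 via eth1 (matched /17)


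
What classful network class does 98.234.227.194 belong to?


First octet: 98
Binary: 01100010
0xxxxxxx -> Class A (1-126)
Class A, default mask 255.0.0.0 (/8)


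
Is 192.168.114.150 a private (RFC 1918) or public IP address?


RFC 1918 private ranges:
  10.0.0.0/8 (10.0.0.0 - 10.255.255.255)
  172.16.0.0/12 (172.16.0.0 - 172.31.255.255)
  192.168.0.0/16 (192.168.0.0 - 192.168.255.255)
Private (in 192.168.0.0/16)


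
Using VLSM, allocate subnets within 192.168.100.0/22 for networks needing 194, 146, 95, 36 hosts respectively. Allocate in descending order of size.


194 hosts -> /24 (254 usable): 192.168.100.0/24
146 hosts -> /24 (254 usable): 192.168.101.0/24
95 hosts -> /25 (126 usable): 192.168.102.0/25
36 hosts -> /26 (62 usable): 192.168.102.128/26
Allocation: 192.168.100.0/24 (194 hosts, 254 usable); 192.168.101.0/24 (146 hosts, 254 usable); 192.168.102.0/25 (95 hosts, 126 usable); 192.168.102.128/26 (36 hosts, 62 usable)


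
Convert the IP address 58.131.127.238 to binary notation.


58 = 00111010
131 = 10000011
127 = 01111111
238 = 11101110
Binary: 00111010.10000011.01111111.11101110


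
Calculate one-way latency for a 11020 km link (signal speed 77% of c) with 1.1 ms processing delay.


Speed = 0.77 * 3e5 km/s = 231000 km/s
Propagation delay = 11020 / 231000 = 0.0477 s = 47.7056 ms
Processing delay = 1.1 ms
Total one-way latency = 48.8056 ms


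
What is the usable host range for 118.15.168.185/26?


Network: 118.15.168.128
Broadcast: 118.15.168.191
First usable = network + 1
Last usable = broadcast - 1
Range: 118.15.168.129 to 118.15.168.190


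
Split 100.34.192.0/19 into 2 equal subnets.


New prefix = 19 + 1 = 20
Each subnet has 4096 addresses
  100.34.192.0/20
  100.34.208.0/20
Subnets: 100.34.192.0/20, 100.34.208.0/20


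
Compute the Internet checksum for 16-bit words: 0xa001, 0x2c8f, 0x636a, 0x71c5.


Sum all words (with carry folding):
+ 0xa001 = 0xa001
+ 0x2c8f = 0xcc90
+ 0x636a = 0x2ffb
+ 0x71c5 = 0xa1c0
One's complement: ~0xa1c0
Checksum = 0x5e3f


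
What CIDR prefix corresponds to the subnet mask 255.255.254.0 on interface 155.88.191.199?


Binary: 11111111.11111111.11111110.00000000
Count leading 1s
Prefix: /23


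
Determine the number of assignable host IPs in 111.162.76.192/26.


Host bits = 32 - 26 = 6
Total addresses = 2^6 = 64
Usable = total - 2 (network and broadcast)
Usable hosts: 62


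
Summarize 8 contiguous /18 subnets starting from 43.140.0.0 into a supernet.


Original prefix: /18
Number of subnets: 8 = 2^3
New prefix = 18 - 3 = 15
Supernet: 43.140.0.0/15


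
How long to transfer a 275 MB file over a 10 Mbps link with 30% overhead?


Effective throughput = 10 * (1 - 30/100) = 7 Mbps
File size in Mb = 275 * 8 = 2200 Mb
Time = 2200 / 7
Time = 314.2857 seconds


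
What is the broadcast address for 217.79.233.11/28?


Network: 217.79.233.0/28
Host bits = 4
Set all host bits to 1:
Broadcast: 217.79.233.15


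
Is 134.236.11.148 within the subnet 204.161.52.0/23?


Subnet network: 204.161.52.0
Test IP AND mask: 134.236.10.0
No, 134.236.11.148 is not in 204.161.52.0/23


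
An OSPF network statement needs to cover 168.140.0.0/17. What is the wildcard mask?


Subnet mask: 255.255.128.0
Wildcard = 255.255.255.255 - subnet mask
255 - 255 = 0
255 - 255 = 0
255 - 128 = 127
255 - 0 = 255
Wildcard: 0.0.127.255


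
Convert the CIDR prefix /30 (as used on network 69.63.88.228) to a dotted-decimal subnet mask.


/30 means 30 network bits, 2 host bits
Binary: 11111111111111111111111111111100
Mask: 255.255.255.252


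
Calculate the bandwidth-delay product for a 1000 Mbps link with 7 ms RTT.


BDP = bandwidth * RTT
= 1000 Mbps * 7 ms
= 1000 * 1e6 * 7 / 1000 bits
= 7000000 bits
= 875000 bytes
= 854.4922 KB
BDP = 7000000 bits (875000 bytes)


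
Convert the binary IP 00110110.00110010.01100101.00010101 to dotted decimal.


00110110 = 54
00110010 = 50
01100101 = 101
00010101 = 21
IP: 54.50.101.21


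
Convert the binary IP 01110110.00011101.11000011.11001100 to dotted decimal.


01110110 = 118
00011101 = 29
11000011 = 195
11001100 = 204
IP: 118.29.195.204


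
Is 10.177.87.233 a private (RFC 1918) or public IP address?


RFC 1918 private ranges:
  10.0.0.0/8 (10.0.0.0 - 10.255.255.255)
  172.16.0.0/12 (172.16.0.0 - 172.31.255.255)
  192.168.0.0/16 (192.168.0.0 - 192.168.255.255)
Private (in 10.0.0.0/8)


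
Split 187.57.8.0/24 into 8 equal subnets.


New prefix = 24 + 3 = 27
Each subnet has 32 addresses
  187.57.8.0/27
  187.57.8.32/27
  187.57.8.64/27
  187.57.8.96/27
  187.57.8.128/27
  187.57.8.160/27
  187.57.8.192/27
  187.57.8.224/27
Subnets: 187.57.8.0/27, 187.57.8.32/27, 187.57.8.64/27, 187.57.8.96/27, 187.57.8.128/27, 187.57.8.160/27, 187.57.8.192/27, 187.57.8.224/27


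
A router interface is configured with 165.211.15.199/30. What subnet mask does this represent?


/30 means 30 network bits, 2 host bits
Binary: 11111111111111111111111111111100
Mask: 255.255.255.252


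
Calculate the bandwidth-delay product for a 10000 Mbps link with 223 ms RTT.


BDP = bandwidth * RTT
= 10000 Mbps * 223 ms
= 10000 * 1e6 * 223 / 1000 bits
= 2230000000 bits
= 278750000 bytes
= 272216.7969 KB
BDP = 2230000000 bits (278750000 bytes)


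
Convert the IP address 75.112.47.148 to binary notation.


75 = 01001011
112 = 01110000
47 = 00101111
148 = 10010100
Binary: 01001011.01110000.00101111.10010100


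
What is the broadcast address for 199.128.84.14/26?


Network: 199.128.84.0/26
Host bits = 6
Set all host bits to 1:
Broadcast: 199.128.84.63


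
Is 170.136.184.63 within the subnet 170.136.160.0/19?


Subnet network: 170.136.160.0
Test IP AND mask: 170.136.160.0
Yes, 170.136.184.63 is in 170.136.160.0/19


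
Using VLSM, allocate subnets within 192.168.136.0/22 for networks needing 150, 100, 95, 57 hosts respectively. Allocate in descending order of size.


150 hosts -> /24 (254 usable): 192.168.136.0/24
100 hosts -> /25 (126 usable): 192.168.137.0/25
95 hosts -> /25 (126 usable): 192.168.137.128/25
57 hosts -> /26 (62 usable): 192.168.138.0/26
Allocation: 192.168.136.0/24 (150 hosts, 254 usable); 192.168.137.0/25 (100 hosts, 126 usable); 192.168.137.128/25 (95 hosts, 126 usable); 192.168.138.0/26 (57 hosts, 62 usable)


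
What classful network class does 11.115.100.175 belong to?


First octet: 11
Binary: 00001011
0xxxxxxx -> Class A (1-126)
Class A, default mask 255.0.0.0 (/8)


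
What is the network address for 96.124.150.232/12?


IP:   01100000.01111100.10010110.11101000
Mask: 11111111.11110000.00000000.00000000
AND operation:
Net:  01100000.01110000.00000000.00000000
Network: 96.112.0.0/12


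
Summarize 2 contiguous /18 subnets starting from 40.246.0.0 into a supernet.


Original prefix: /18
Number of subnets: 2 = 2^1
New prefix = 18 - 1 = 17
Supernet: 40.246.0.0/17


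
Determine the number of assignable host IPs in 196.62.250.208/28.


Host bits = 32 - 28 = 4
Total addresses = 2^4 = 16
Usable = total - 2 (network and broadcast)
Usable hosts: 14


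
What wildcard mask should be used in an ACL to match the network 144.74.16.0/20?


Subnet mask: 255.255.240.0
Wildcard = 255.255.255.255 - subnet mask
255 - 255 = 0
255 - 255 = 0
255 - 240 = 15
255 - 0 = 255
Wildcard: 0.0.15.255


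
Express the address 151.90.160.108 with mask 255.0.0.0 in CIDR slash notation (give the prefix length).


Binary: 11111111.00000000.00000000.00000000
Count leading 1s
Prefix: /8


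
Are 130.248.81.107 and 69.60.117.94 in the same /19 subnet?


Mask: 255.255.224.0
130.248.81.107 AND mask = 130.248.64.0
69.60.117.94 AND mask = 69.60.96.0
No, different subnets (130.248.64.0 vs 69.60.96.0)


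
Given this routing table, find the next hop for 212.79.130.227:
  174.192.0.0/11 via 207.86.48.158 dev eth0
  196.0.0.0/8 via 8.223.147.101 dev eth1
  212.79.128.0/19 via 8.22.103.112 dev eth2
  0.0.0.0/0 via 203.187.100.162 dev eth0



Longest prefix match for 212.79.130.227:
  /11 174.192.0.0: no
  /8 196.0.0.0: no
  /19 212.79.128.0: MATCH
  /0 0.0.0.0: MATCH
Selected: next-hop 8.22.103.112 via eth2 (matched /19)


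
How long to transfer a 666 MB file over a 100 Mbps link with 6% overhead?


Effective throughput = 100 * (1 - 6/100) = 94 Mbps
File size in Mb = 666 * 8 = 5328 Mb
Time = 5328 / 94
Time = 56.6809 seconds


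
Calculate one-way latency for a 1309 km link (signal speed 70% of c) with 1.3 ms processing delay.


Speed = 0.7 * 3e5 km/s = 210000 km/s
Propagation delay = 1309 / 210000 = 0.0062 s = 6.2333 ms
Processing delay = 1.3 ms
Total one-way latency = 7.5333 ms


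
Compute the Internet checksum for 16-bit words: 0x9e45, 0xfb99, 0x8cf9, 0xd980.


Sum all words (with carry folding):
+ 0x9e45 = 0x9e45
+ 0xfb99 = 0x99df
+ 0x8cf9 = 0x26d9
+ 0xd980 = 0x005a
One's complement: ~0x005a
Checksum = 0xffa5


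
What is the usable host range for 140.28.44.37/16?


Network: 140.28.0.0
Broadcast: 140.28.255.255
First usable = network + 1
Last usable = broadcast - 1
Range: 140.28.0.1 to 140.28.255.254


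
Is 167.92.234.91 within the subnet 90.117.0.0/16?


Subnet network: 90.117.0.0
Test IP AND mask: 167.92.0.0
No, 167.92.234.91 is not in 90.117.0.0/16


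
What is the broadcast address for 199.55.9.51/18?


Network: 199.55.0.0/18
Host bits = 14
Set all host bits to 1:
Broadcast: 199.55.63.255


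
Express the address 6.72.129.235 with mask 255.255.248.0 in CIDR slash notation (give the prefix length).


Binary: 11111111.11111111.11111000.00000000
Count leading 1s
Prefix: /21


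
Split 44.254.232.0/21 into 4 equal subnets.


New prefix = 21 + 2 = 23
Each subnet has 512 addresses
  44.254.232.0/23
  44.254.234.0/23
  44.254.236.0/23
  44.254.238.0/23
Subnets: 44.254.232.0/23, 44.254.234.0/23, 44.254.236.0/23, 44.254.238.0/23


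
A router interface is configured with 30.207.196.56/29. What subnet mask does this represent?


/29 means 29 network bits, 3 host bits
Binary: 11111111111111111111111111111000
Mask: 255.255.255.248


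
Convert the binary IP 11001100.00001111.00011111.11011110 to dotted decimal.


11001100 = 204
00001111 = 15
00011111 = 31
11011110 = 222
IP: 204.15.31.222


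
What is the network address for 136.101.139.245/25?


IP:   10001000.01100101.10001011.11110101
Mask: 11111111.11111111.11111111.10000000
AND operation:
Net:  10001000.01100101.10001011.10000000
Network: 136.101.139.128/25


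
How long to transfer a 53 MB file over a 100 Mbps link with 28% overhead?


Effective throughput = 100 * (1 - 28/100) = 72 Mbps
File size in Mb = 53 * 8 = 424 Mb
Time = 424 / 72
Time = 5.8889 seconds


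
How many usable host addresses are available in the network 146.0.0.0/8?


Host bits = 32 - 8 = 24
Total addresses = 2^24 = 16777216
Usable = total - 2 (network and broadcast)
Usable hosts: 16777214


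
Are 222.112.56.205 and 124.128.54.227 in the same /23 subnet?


Mask: 255.255.254.0
222.112.56.205 AND mask = 222.112.56.0
124.128.54.227 AND mask = 124.128.54.0
No, different subnets (222.112.56.0 vs 124.128.54.0)


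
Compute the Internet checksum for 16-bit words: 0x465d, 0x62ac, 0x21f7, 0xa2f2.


Sum all words (with carry folding):
+ 0x465d = 0x465d
+ 0x62ac = 0xa909
+ 0x21f7 = 0xcb00
+ 0xa2f2 = 0x6df3
One's complement: ~0x6df3
Checksum = 0x920c


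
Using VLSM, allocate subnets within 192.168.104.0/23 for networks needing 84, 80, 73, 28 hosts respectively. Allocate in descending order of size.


84 hosts -> /25 (126 usable): 192.168.104.0/25
80 hosts -> /25 (126 usable): 192.168.104.128/25
73 hosts -> /25 (126 usable): 192.168.105.0/25
28 hosts -> /27 (30 usable): 192.168.105.128/27
Allocation: 192.168.104.0/25 (84 hosts, 126 usable); 192.168.104.128/25 (80 hosts, 126 usable); 192.168.105.0/25 (73 hosts, 126 usable); 192.168.105.128/27 (28 hosts, 30 usable)


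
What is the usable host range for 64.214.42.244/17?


Network: 64.214.0.0
Broadcast: 64.214.127.255
First usable = network + 1
Last usable = broadcast - 1
Range: 64.214.0.1 to 64.214.127.254


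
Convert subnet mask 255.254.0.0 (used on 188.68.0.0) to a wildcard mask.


Subnet mask: 255.254.0.0
Wildcard = 255.255.255.255 - subnet mask
255 - 255 = 0
255 - 254 = 1
255 - 0 = 255
255 - 0 = 255
Wildcard: 0.1.255.255


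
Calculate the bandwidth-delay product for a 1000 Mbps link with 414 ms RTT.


BDP = bandwidth * RTT
= 1000 Mbps * 414 ms
= 1000 * 1e6 * 414 / 1000 bits
= 414000000 bits
= 51750000 bytes
= 50537.1094 KB
BDP = 414000000 bits (51750000 bytes)


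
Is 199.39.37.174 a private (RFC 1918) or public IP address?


RFC 1918 private ranges:
  10.0.0.0/8 (10.0.0.0 - 10.255.255.255)
  172.16.0.0/12 (172.16.0.0 - 172.31.255.255)
  192.168.0.0/16 (192.168.0.0 - 192.168.255.255)
Public (not in any RFC 1918 range)


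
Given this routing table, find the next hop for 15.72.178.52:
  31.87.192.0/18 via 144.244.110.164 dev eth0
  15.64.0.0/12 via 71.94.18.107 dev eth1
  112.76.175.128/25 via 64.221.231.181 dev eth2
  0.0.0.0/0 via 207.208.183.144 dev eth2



Longest prefix match for 15.72.178.52:
  /18 31.87.192.0: no
  /12 15.64.0.0: MATCH
  /25 112.76.175.128: no
  /0 0.0.0.0: MATCH
Selected: next-hop 71.94.18.107 via eth1 (matched /12)


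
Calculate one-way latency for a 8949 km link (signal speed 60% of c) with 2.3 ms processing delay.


Speed = 0.6 * 3e5 km/s = 180000 km/s
Propagation delay = 8949 / 180000 = 0.0497 s = 49.7167 ms
Processing delay = 2.3 ms
Total one-way latency = 52.0167 ms


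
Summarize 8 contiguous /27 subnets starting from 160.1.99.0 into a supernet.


Original prefix: /27
Number of subnets: 8 = 2^3
New prefix = 27 - 3 = 24
Supernet: 160.1.99.0/24


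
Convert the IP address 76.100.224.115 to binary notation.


76 = 01001100
100 = 01100100
224 = 11100000
115 = 01110011
Binary: 01001100.01100100.11100000.01110011


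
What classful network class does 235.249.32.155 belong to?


First octet: 235
Binary: 11101011
1110xxxx -> Class D (224-239)
Class D (multicast), default mask N/A


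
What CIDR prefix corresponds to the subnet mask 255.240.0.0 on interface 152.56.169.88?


Binary: 11111111.11110000.00000000.00000000
Count leading 1s
Prefix: /12


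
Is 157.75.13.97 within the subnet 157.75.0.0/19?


Subnet network: 157.75.0.0
Test IP AND mask: 157.75.0.0
Yes, 157.75.13.97 is in 157.75.0.0/19


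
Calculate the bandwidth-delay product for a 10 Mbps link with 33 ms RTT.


BDP = bandwidth * RTT
= 10 Mbps * 33 ms
= 10 * 1e6 * 33 / 1000 bits
= 330000 bits
= 41250 bytes
= 40.2832 KB
BDP = 330000 bits (41250 bytes)


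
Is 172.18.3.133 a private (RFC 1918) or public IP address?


RFC 1918 private ranges:
  10.0.0.0/8 (10.0.0.0 - 10.255.255.255)
  172.16.0.0/12 (172.16.0.0 - 172.31.255.255)
  192.168.0.0/16 (192.168.0.0 - 192.168.255.255)
Private (in 172.16.0.0/12)


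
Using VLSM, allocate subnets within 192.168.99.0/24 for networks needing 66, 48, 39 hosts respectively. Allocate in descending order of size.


66 hosts -> /25 (126 usable): 192.168.99.0/25
48 hosts -> /26 (62 usable): 192.168.99.128/26
39 hosts -> /26 (62 usable): 192.168.99.192/26
Allocation: 192.168.99.0/25 (66 hosts, 126 usable); 192.168.99.128/26 (48 hosts, 62 usable); 192.168.99.192/26 (39 hosts, 62 usable)


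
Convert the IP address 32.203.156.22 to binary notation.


32 = 00100000
203 = 11001011
156 = 10011100
22 = 00010110
Binary: 00100000.11001011.10011100.00010110


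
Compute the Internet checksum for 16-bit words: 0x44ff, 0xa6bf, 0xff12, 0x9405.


Sum all words (with carry folding):
+ 0x44ff = 0x44ff
+ 0xa6bf = 0xebbe
+ 0xff12 = 0xead1
+ 0x9405 = 0x7ed7
One's complement: ~0x7ed7
Checksum = 0x8128


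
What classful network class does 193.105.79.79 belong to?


First octet: 193
Binary: 11000001
110xxxxx -> Class C (192-223)
Class C, default mask 255.255.255.0 (/24)


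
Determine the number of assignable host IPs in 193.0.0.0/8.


Host bits = 32 - 8 = 24
Total addresses = 2^24 = 16777216
Usable = total - 2 (network and broadcast)
Usable hosts: 16777214


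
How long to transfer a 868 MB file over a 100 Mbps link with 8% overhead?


Effective throughput = 100 * (1 - 8/100) = 92 Mbps
File size in Mb = 868 * 8 = 6944 Mb
Time = 6944 / 92
Time = 75.4783 seconds


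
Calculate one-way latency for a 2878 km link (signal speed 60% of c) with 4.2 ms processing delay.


Speed = 0.6 * 3e5 km/s = 180000 km/s
Propagation delay = 2878 / 180000 = 0.016 s = 15.9889 ms
Processing delay = 4.2 ms
Total one-way latency = 20.1889 ms


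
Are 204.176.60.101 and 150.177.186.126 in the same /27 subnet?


Mask: 255.255.255.224
204.176.60.101 AND mask = 204.176.60.96
150.177.186.126 AND mask = 150.177.186.96
No, different subnets (204.176.60.96 vs 150.177.186.96)


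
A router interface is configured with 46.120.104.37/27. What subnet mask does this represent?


/27 means 27 network bits, 5 host bits
Binary: 11111111111111111111111111100000
Mask: 255.255.255.224


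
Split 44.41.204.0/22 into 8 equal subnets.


New prefix = 22 + 3 = 25
Each subnet has 128 addresses
  44.41.204.0/25
  44.41.204.128/25
  44.41.205.0/25
  44.41.205.128/25
  44.41.206.0/25
  44.41.206.128/25
  44.41.207.0/25
  44.41.207.128/25
Subnets: 44.41.204.0/25, 44.41.204.128/25, 44.41.205.0/25, 44.41.205.128/25, 44.41.206.0/25, 44.41.206.128/25, 44.41.207.0/25, 44.41.207.128/25


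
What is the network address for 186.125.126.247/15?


IP:   10111010.01111101.01111110.11110111
Mask: 11111111.11111110.00000000.00000000
AND operation:
Net:  10111010.01111100.00000000.00000000
Network: 186.124.0.0/15


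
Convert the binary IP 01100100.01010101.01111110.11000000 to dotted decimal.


01100100 = 100
01010101 = 85
01111110 = 126
11000000 = 192
IP: 100.85.126.192


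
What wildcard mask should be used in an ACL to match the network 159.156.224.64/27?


Subnet mask: 255.255.255.224
Wildcard = 255.255.255.255 - subnet mask
255 - 255 = 0
255 - 255 = 0
255 - 255 = 0
255 - 224 = 31
Wildcard: 0.0.0.31


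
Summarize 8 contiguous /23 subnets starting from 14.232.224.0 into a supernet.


Original prefix: /23
Number of subnets: 8 = 2^3
New prefix = 23 - 3 = 20
Supernet: 14.232.224.0/20


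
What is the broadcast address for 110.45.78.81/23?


Network: 110.45.78.0/23
Host bits = 9
Set all host bits to 1:
Broadcast: 110.45.79.255


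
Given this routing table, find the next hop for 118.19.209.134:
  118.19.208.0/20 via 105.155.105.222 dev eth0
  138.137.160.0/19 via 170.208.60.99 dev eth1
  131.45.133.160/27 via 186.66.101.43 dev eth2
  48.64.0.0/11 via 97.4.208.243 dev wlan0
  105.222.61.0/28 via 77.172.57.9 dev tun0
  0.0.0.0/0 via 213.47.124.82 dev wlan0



Longest prefix match for 118.19.209.134:
  /20 118.19.208.0: MATCH
  /19 138.137.160.0: no
  /27 131.45.133.160: no
  /11 48.64.0.0: no
  /28 105.222.61.0: no
  /0 0.0.0.0: MATCH
Selected: next-hop 105.155.105.222 via eth0 (matched /20)


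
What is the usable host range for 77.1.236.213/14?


Network: 77.0.0.0
Broadcast: 77.3.255.255
First usable = network + 1
Last usable = broadcast - 1
Range: 77.0.0.1 to 77.3.255.254


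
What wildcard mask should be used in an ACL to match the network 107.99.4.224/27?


Subnet mask: 255.255.255.224
Wildcard = 255.255.255.255 - subnet mask
255 - 255 = 0
255 - 255 = 0
255 - 255 = 0
255 - 224 = 31
Wildcard: 0.0.0.31


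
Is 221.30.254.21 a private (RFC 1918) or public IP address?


RFC 1918 private ranges:
  10.0.0.0/8 (10.0.0.0 - 10.255.255.255)
  172.16.0.0/12 (172.16.0.0 - 172.31.255.255)
  192.168.0.0/16 (192.168.0.0 - 192.168.255.255)
Public (not in any RFC 1918 range)


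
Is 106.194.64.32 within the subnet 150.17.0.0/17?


Subnet network: 150.17.0.0
Test IP AND mask: 106.194.0.0
No, 106.194.64.32 is not in 150.17.0.0/17


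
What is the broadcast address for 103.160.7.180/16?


Network: 103.160.0.0/16
Host bits = 16
Set all host bits to 1:
Broadcast: 103.160.255.255


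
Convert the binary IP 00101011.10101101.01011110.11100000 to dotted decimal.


00101011 = 43
10101101 = 173
01011110 = 94
11100000 = 224
IP: 43.173.94.224


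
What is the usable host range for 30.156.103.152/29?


Network: 30.156.103.152
Broadcast: 30.156.103.159
First usable = network + 1
Last usable = broadcast - 1
Range: 30.156.103.153 to 30.156.103.158


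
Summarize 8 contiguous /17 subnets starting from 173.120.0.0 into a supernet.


Original prefix: /17
Number of subnets: 8 = 2^3
New prefix = 17 - 3 = 14
Supernet: 173.120.0.0/14


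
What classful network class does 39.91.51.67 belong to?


First octet: 39
Binary: 00100111
0xxxxxxx -> Class A (1-126)
Class A, default mask 255.0.0.0 (/8)
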